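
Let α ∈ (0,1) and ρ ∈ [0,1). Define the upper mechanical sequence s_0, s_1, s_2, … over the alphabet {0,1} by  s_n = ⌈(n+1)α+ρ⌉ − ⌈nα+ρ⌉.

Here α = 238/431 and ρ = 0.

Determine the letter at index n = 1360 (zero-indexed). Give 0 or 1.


1

(n+1)α + ρ = (1361·238) / 431 = 323918/431
nα + ρ     = (1360·238) / 431 = 323680/431
⌈323918/431⌉ = 752,  ⌈323680/431⌉ = 751
s_{1360} = 752 − 751 = 1


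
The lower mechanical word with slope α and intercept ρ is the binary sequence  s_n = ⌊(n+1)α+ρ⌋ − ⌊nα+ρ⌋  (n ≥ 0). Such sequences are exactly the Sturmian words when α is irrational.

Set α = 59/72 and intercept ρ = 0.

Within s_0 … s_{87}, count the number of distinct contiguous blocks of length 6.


7

t_n = ⌊(n·59)/72⌋ for n = 0 … 88:
  n=0…9: ⌊0/72⌋=0 ⌊59/72⌋=0 ⌊118/72⌋=1 ⌊177/72⌋=2 ⌊236/72⌋=3 ⌊295/72⌋=4 ⌊354/72⌋=4 ⌊413/72⌋=5 ⌊472/72⌋=6 ⌊531/72⌋=7
  n=10…19: ⌊590/72⌋=8 ⌊649/72⌋=9 ⌊708/72⌋=9 ⌊767/72⌋=10 ⌊826/72⌋=11 ⌊885/72⌋=12 ⌊944/72⌋=13 ⌊1003/72⌋=13 ⌊1062/72⌋=14 ⌊1121/72⌋=15
  n=20…29: ⌊1180/72⌋=16 ⌊1239/72⌋=17 ⌊1298/72⌋=18 ⌊1357/72⌋=18 ⌊1416/72⌋=19 ⌊1475/72⌋=20 ⌊1534/72⌋=21 ⌊1593/72⌋=22 ⌊1652/72⌋=22 ⌊1711/72⌋=23
  n=30…39: ⌊1770/72⌋=24 ⌊1829/72⌋=25 ⌊1888/72⌋=26 ⌊1947/72⌋=27 ⌊2006/72⌋=27 ⌊2065/72⌋=28 ⌊2124/72⌋=29 ⌊2183/72⌋=30 ⌊2242/72⌋=31 ⌊2301/72⌋=31
  n=40…49: ⌊2360/72⌋=32 ⌊2419/72⌋=33 ⌊2478/72⌋=34 ⌊2537/72⌋=35 ⌊2596/72⌋=36 ⌊2655/72⌋=36 ⌊2714/72⌋=37 ⌊2773/72⌋=38 ⌊2832/72⌋=39 ⌊2891/72⌋=40
  n=50…59: ⌊2950/72⌋=40 ⌊3009/72⌋=41 ⌊3068/72⌋=42 ⌊3127/72⌋=43 ⌊3186/72⌋=44 ⌊3245/72⌋=45 ⌊3304/72⌋=45 ⌊3363/72⌋=46 ⌊3422/72⌋=47 ⌊3481/72⌋=48
  n=60…69: ⌊3540/72⌋=49 ⌊3599/72⌋=49 ⌊3658/72⌋=50 ⌊3717/72⌋=51 ⌊3776/72⌋=52 ⌊3835/72⌋=53 ⌊3894/72⌋=54 ⌊3953/72⌋=54 ⌊4012/72⌋=55 ⌊4071/72⌋=56
  n=70…79: ⌊4130/72⌋=57 ⌊4189/72⌋=58 ⌊4248/72⌋=59 ⌊4307/72⌋=59 ⌊4366/72⌋=60 ⌊4425/72⌋=61 ⌊4484/72⌋=62 ⌊4543/72⌋=63 ⌊4602/72⌋=63 ⌊4661/72⌋=64
  n=80…88: ⌊4720/72⌋=65 ⌊4779/72⌋=66 ⌊4838/72⌋=67 ⌊4897/72⌋=68 ⌊4956/72⌋=68 ⌊5015/72⌋=69 ⌊5074/72⌋=70 ⌊5133/72⌋=71 ⌊5192/72⌋=72
s_n = t_(n+1) − t_n for n = 0 … 87 gives
prefix = 0111101111101111011111011110111110111101111101111011111011110111110111110111101111101111
slide a length-6 window over [0..5] … [82..87] (83 windows); first occurrence of each distinct factor:
  [  0..  5] 011110
  [  1..  6] 111101
  [  2..  7] 111011
  [  3..  8] 110111
  [  4..  9] 101111
  [  5.. 10] 011111
  [  6.. 11] 111110
  (the other 76 windows repeat one of these)
distinct factors: {011110, 011111, 101111, 110111, 111011, 111101, 111110}
count = 7  (Sturmian bound for length 6 is 7)


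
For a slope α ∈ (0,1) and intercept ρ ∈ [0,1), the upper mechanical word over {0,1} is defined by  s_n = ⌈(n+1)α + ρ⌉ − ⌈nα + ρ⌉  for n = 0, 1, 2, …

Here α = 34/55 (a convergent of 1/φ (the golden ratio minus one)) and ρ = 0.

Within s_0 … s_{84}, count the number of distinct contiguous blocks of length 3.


t_n = ⌈(n·34)/55⌉ for n = 0 … 85:
  n=0…9: ⌈0/55⌉=0 ⌈34/55⌉=1 ⌈68/55⌉=2 ⌈102/55⌉=2 ⌈136/55⌉=3 ⌈170/55⌉=4 ⌈204/55⌉=4 ⌈238/55⌉=5 ⌈272/55⌉=5 ⌈306/55⌉=6
  n=10…19: ⌈340/55⌉=7 ⌈374/55⌉=7 ⌈408/55⌉=8 ⌈442/55⌉=9 ⌈476/55⌉=9 ⌈510/55⌉=10 ⌈544/55⌉=10 ⌈578/55⌉=11 ⌈612/55⌉=12 ⌈646/55⌉=12
  n=20…29: ⌈680/55⌉=13 ⌈714/55⌉=13 ⌈748/55⌉=14 ⌈782/55⌉=15 ⌈816/55⌉=15 ⌈850/55⌉=16 ⌈884/55⌉=17 ⌈918/55⌉=17 ⌈952/55⌉=18 ⌈986/55⌉=18
  n=30…39: ⌈1020/55⌉=19 ⌈1054/55⌉=20 ⌈1088/55⌉=20 ⌈1122/55⌉=21 ⌈1156/55⌉=22 ⌈1190/55⌉=22 ⌈1224/55⌉=23 ⌈1258/55⌉=23 ⌈1292/55⌉=24 ⌈1326/55⌉=25
  n=40…49: ⌈1360/55⌉=25 ⌈1394/55⌉=26 ⌈1428/55⌉=26 ⌈1462/55⌉=27 ⌈1496/55⌉=28 ⌈1530/55⌉=28 ⌈1564/55⌉=29 ⌈1598/55⌉=30 ⌈1632/55⌉=30 ⌈1666/55⌉=31
  n=50…59: ⌈1700/55⌉=31 ⌈1734/55⌉=32 ⌈1768/55⌉=33 ⌈1802/55⌉=33 ⌈1836/55⌉=34 ⌈1870/55⌉=34 ⌈1904/55⌉=35 ⌈1938/55⌉=36 ⌈1972/55⌉=36 ⌈2006/55⌉=37
  n=60…69: ⌈2040/55⌉=38 ⌈2074/55⌉=38 ⌈2108/55⌉=39 ⌈2142/55⌉=39 ⌈2176/55⌉=40 ⌈2210/55⌉=41 ⌈2244/55⌉=41 ⌈2278/55⌉=42 ⌈2312/55⌉=43 ⌈2346/55⌉=43
  n=70…79: ⌈2380/55⌉=44 ⌈2414/55⌉=44 ⌈2448/55⌉=45 ⌈2482/55⌉=46 ⌈2516/55⌉=46 ⌈2550/55⌉=47 ⌈2584/55⌉=47 ⌈2618/55⌉=48 ⌈2652/55⌉=49 ⌈2686/55⌉=49
  n=80…85: ⌈2720/55⌉=50 ⌈2754/55⌉=51 ⌈2788/55⌉=51 ⌈2822/55⌉=52 ⌈2856/55⌉=52 ⌈2890/55⌉=53
s_n = t_(n+1) − t_n for n = 0 … 84 gives
prefix = 1101101011011010110101101101011011010110101101101011010110110101101101011010110110101
slide a length-3 window over [0..2] … [82..84] (83 windows); first occurrence of each distinct factor:
  [  0..  2] 110
  [  1..  3] 101
  [  2..  4] 011
  [  5..  7] 010
  (the other 79 windows repeat one of these)
distinct factors: {010, 011, 101, 110}
count = 4  (Sturmian bound for length 3 is 4)

4


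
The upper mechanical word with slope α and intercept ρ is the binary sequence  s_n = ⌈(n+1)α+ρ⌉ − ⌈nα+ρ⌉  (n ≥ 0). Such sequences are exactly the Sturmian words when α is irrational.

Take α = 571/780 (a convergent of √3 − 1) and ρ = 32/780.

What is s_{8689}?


1

(n+1)α + ρ = (8690·571 + 32) / 780 = 4962022/780
nα + ρ     = (8689·571 + 32) / 780 = 4961451/780
⌈4962022/780⌉ = 6362,  ⌈4961451/780⌉ = 6361
s_{8689} = 6362 − 6361 = 1


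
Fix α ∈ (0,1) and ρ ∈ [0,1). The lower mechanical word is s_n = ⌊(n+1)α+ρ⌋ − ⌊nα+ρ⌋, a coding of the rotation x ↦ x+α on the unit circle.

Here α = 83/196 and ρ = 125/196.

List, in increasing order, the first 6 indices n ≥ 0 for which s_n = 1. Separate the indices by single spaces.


0 3 5 7 10 12

n=0: ⌊208/196⌋−⌊125/196⌋ = 1−0 = 1  ← one
n=1: ⌊291/196⌋−⌊208/196⌋ = 1−1 = 0
n=2: ⌊374/196⌋−⌊291/196⌋ = 1−1 = 0
n=3: ⌊457/196⌋−⌊374/196⌋ = 2−1 = 1  ← one
n=4: ⌊540/196⌋−⌊457/196⌋ = 2−2 = 0
n=5: ⌊623/196⌋−⌊540/196⌋ = 3−2 = 1  ← one
n=6: ⌊706/196⌋−⌊623/196⌋ = 3−3 = 0
n=7: ⌊789/196⌋−⌊706/196⌋ = 4−3 = 1  ← one
n=8: ⌊872/196⌋−⌊789/196⌋ = 4−4 = 0
n=9: ⌊955/196⌋−⌊872/196⌋ = 4−4 = 0
n=10: ⌊1038/196⌋−⌊955/196⌋ = 5−4 = 1  ← one
n=11: ⌊1121/196⌋−⌊1038/196⌋ = 5−5 = 0
n=12: ⌊1204/196⌋−⌊1121/196⌋ = 6−5 = 1  ← one
positions of the first 6 ones: 0 3 5 7 10 12


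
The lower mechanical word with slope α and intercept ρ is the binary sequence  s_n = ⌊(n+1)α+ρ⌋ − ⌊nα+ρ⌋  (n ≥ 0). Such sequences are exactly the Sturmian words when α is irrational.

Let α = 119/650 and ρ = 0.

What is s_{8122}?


(n+1)α + ρ = (8123·119) / 650 = 966637/650
nα + ρ     = (8122·119) / 650 = 966518/650
⌊966637/650⌋ = 1487,  ⌊966518/650⌋ = 1486
s_{8122} = 1487 − 1486 = 1

1


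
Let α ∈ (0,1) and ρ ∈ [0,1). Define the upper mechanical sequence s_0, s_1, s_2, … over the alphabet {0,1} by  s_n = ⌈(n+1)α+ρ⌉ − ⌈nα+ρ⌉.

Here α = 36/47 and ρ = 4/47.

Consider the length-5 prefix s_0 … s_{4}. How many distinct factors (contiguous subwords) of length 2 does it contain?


3

t_n = ⌈(n·36+4)/47⌉ for n = 0 … 5:
  n=0…5: ⌈4/47⌉=1 ⌈40/47⌉=1 ⌈76/47⌉=2 ⌈112/47⌉=3 ⌈148/47⌉=4 ⌈184/47⌉=4
s_n = t_(n+1) − t_n for n = 0 … 4 gives
prefix = 01110
slide a length-2 window over [0..1] … [3..4] (4 windows); first occurrence of each distinct factor:
  [  0..  1] 01
  [  1..  2] 11
  [  3..  4] 10
  (the other 1 window repeats one of these)
distinct factors: {01, 10, 11}
count = 3  (Sturmian bound for length 2 is 3)


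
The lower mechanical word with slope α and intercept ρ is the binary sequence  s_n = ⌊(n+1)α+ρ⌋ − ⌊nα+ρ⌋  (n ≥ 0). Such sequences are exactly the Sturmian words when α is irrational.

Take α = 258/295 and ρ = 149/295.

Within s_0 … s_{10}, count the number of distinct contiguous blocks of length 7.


5

t_n = ⌊(n·258+149)/295⌋ for n = 0 … 11:
  n=0…9: ⌊149/295⌋=0 ⌊407/295⌋=1 ⌊665/295⌋=2 ⌊923/295⌋=3 ⌊1181/295⌋=4 ⌊1439/295⌋=4 ⌊1697/295⌋=5 ⌊1955/295⌋=6 ⌊2213/295⌋=7 ⌊2471/295⌋=8
  n=10…11: ⌊2729/295⌋=9 ⌊2987/295⌋=10
s_n = t_(n+1) − t_n for n = 0 … 10 gives
prefix = 11110111111
slide a length-7 window over [0..6] … [4..10] (5 windows); first occurrence of each distinct factor:
  [  0..  6] 1111011
  [  1..  7] 1110111
  [  2..  8] 1101111
  [  3..  9] 1011111
  [  4.. 10] 0111111
distinct factors: {0111111, 1011111, 1101111, 1110111, 1111011}
count = 5  (Sturmian bound for length 7 is 8)


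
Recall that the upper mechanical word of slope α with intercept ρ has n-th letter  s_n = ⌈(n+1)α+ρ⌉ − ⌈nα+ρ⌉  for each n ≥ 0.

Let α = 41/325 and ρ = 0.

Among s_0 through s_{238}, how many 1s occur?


31

#1s = Σ_{n=0}^{238} s_n = Σ_{n=0}^{238} (⌈(n+1)α+ρ⌉ − ⌈nα+ρ⌉)
the sum telescopes: every ⌈nα+ρ⌉ with 0 < n < 239 appears once with + and once with −, leaving ⌈239α+ρ⌉ − ⌈0·α+ρ⌉
239α + ρ = (239·41) / 325 = 9799/325
ρ = 0/325
⌈9799/325⌉ = 31,  ⌈0/325⌉ = 0
#1s = 31 − 0 = 31


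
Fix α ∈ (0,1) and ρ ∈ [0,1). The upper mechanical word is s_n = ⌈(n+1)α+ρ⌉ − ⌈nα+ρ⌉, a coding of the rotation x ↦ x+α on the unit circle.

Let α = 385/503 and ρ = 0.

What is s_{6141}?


1

(n+1)α + ρ = (6142·385) / 503 = 2364670/503
nα + ρ     = (6141·385) / 503 = 2364285/503
⌈2364670/503⌉ = 4702,  ⌈2364285/503⌉ = 4701
s_{6141} = 4702 − 4701 = 1


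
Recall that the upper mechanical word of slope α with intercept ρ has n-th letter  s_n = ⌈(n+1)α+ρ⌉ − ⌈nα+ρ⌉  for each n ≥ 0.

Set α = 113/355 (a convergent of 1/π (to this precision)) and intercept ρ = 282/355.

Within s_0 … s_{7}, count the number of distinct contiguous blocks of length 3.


t_n = ⌈(n·113+282)/355⌉ for n = 0 … 8:
  n=0…8: ⌈282/355⌉=1 ⌈395/355⌉=2 ⌈508/355⌉=2 ⌈621/355⌉=2 ⌈734/355⌉=3 ⌈847/355⌉=3 ⌈960/355⌉=3 ⌈1073/355⌉=4 ⌈1186/355⌉=4
s_n = t_(n+1) − t_n for n = 0 … 7 gives
prefix = 10010010
slide a length-3 window over [0..2] … [5..7] (6 windows); first occurrence of each distinct factor:
  [  0..  2] 100
  [  1..  3] 001
  [  2..  4] 010
  (the other 3 windows repeat one of these)
distinct factors: {001, 010, 100}
count = 3  (Sturmian bound for length 3 is 4)

3


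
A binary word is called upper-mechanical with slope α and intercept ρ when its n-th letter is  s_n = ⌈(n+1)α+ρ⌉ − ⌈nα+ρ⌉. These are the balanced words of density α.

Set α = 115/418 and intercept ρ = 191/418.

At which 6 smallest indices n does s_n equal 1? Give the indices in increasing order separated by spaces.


n=0: ⌈306/418⌉−⌈191/418⌉ = 1−1 = 0
n=1: ⌈421/418⌉−⌈306/418⌉ = 2−1 = 1  ← one
n=2: ⌈536/418⌉−⌈421/418⌉ = 2−2 = 0
n=3: ⌈651/418⌉−⌈536/418⌉ = 2−2 = 0
n=4: ⌈766/418⌉−⌈651/418⌉ = 2−2 = 0
n=5: ⌈881/418⌉−⌈766/418⌉ = 3−2 = 1  ← one
n=6: ⌈996/418⌉−⌈881/418⌉ = 3−3 = 0
n=7: ⌈1111/418⌉−⌈996/418⌉ = 3−3 = 0
n=8: ⌈1226/418⌉−⌈1111/418⌉ = 3−3 = 0
n=9: ⌈1341/418⌉−⌈1226/418⌉ = 4−3 = 1  ← one
n=10: ⌈1456/418⌉−⌈1341/418⌉ = 4−4 = 0
n=11: ⌈1571/418⌉−⌈1456/418⌉ = 4−4 = 0
n=12: ⌈1686/418⌉−⌈1571/418⌉ = 5−4 = 1  ← one
n=13: ⌈1801/418⌉−⌈1686/418⌉ = 5−5 = 0
n=14: ⌈1916/418⌉−⌈1801/418⌉ = 5−5 = 0
n=15: ⌈2031/418⌉−⌈1916/418⌉ = 5−5 = 0
n=16: ⌈2146/418⌉−⌈2031/418⌉ = 6−5 = 1  ← one
n=17: ⌈2261/418⌉−⌈2146/418⌉ = 6−6 = 0
n=18: ⌈2376/418⌉−⌈2261/418⌉ = 6−6 = 0
n=19: ⌈2491/418⌉−⌈2376/418⌉ = 6−6 = 0
n=20: ⌈2606/418⌉−⌈2491/418⌉ = 7−6 = 1  ← one
positions of the first 6 ones: 1 5 9 12 16 20

1 5 9 12 16 20


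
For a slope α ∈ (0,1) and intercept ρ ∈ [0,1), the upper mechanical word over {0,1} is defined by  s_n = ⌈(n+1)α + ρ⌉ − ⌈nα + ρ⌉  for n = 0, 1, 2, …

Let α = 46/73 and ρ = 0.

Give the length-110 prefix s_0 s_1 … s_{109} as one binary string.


n=0: ⌈(1·46)/73⌉ − ⌈(0·46)/73⌉ = ⌈46/73⌉ − ⌈0/73⌉ = 1 − 0 = 1
n=1: ⌈(2·46)/73⌉ − ⌈(1·46)/73⌉ = ⌈92/73⌉ − ⌈46/73⌉ = 2 − 1 = 1
n=2: ⌈(3·46)/73⌉ − ⌈(2·46)/73⌉ = ⌈138/73⌉ − ⌈92/73⌉ = 2 − 2 = 0
n=3: ⌈(4·46)/73⌉ − ⌈(3·46)/73⌉ = ⌈184/73⌉ − ⌈138/73⌉ = 3 − 2 = 1
n=4: ⌈(5·46)/73⌉ − ⌈(4·46)/73⌉ = ⌈230/73⌉ − ⌈184/73⌉ = 4 − 3 = 1
n=5: ⌈(6·46)/73⌉ − ⌈(5·46)/73⌉ = ⌈276/73⌉ − ⌈230/73⌉ = 4 − 4 = 0
n=6: ⌈(7·46)/73⌉ − ⌈(6·46)/73⌉ = ⌈322/73⌉ − ⌈276/73⌉ = 5 − 4 = 1
n=7: ⌈(8·46)/73⌉ − ⌈(7·46)/73⌉ = ⌈368/73⌉ − ⌈322/73⌉ = 6 − 5 = 1
n=8: ⌈(9·46)/73⌉ − ⌈(8·46)/73⌉ = ⌈414/73⌉ − ⌈368/73⌉ = 6 − 6 = 0
n=9: ⌈(10·46)/73⌉ − ⌈(9·46)/73⌉ = ⌈460/73⌉ − ⌈414/73⌉ = 7 − 6 = 1
n=10: ⌈(11·46)/73⌉ − ⌈(10·46)/73⌉ = ⌈506/73⌉ − ⌈460/73⌉ = 7 − 7 = 0
n=11: ⌈(12·46)/73⌉ − ⌈(11·46)/73⌉ = ⌈552/73⌉ − ⌈506/73⌉ = 8 − 7 = 1
n=12: ⌈(13·46)/73⌉ − ⌈(12·46)/73⌉ = ⌈598/73⌉ − ⌈552/73⌉ = 9 − 8 = 1
n=13: ⌈(14·46)/73⌉ − ⌈(13·46)/73⌉ = ⌈644/73⌉ − ⌈598/73⌉ = 9 − 9 = 0
n=14: ⌈(15·46)/73⌉ − ⌈(14·46)/73⌉ = ⌈690/73⌉ − ⌈644/73⌉ = 10 − 9 = 1
n=15: ⌈(16·46)/73⌉ − ⌈(15·46)/73⌉ = ⌈736/73⌉ − ⌈690/73⌉ = 11 − 10 = 1
n=16: ⌈(17·46)/73⌉ − ⌈(16·46)/73⌉ = ⌈782/73⌉ − ⌈736/73⌉ = 11 − 11 = 0
n=17: ⌈(18·46)/73⌉ − ⌈(17·46)/73⌉ = ⌈828/73⌉ − ⌈782/73⌉ = 12 − 11 = 1
n=18: ⌈(19·46)/73⌉ − ⌈(18·46)/73⌉ = ⌈874/73⌉ − ⌈828/73⌉ = 12 − 12 = 0
n=19: ⌈(20·46)/73⌉ − ⌈(19·46)/73⌉ = ⌈920/73⌉ − ⌈874/73⌉ = 13 − 12 = 1
n=20: ⌈(21·46)/73⌉ − ⌈(20·46)/73⌉ = ⌈966/73⌉ − ⌈920/73⌉ = 14 − 13 = 1
n=21: ⌈(22·46)/73⌉ − ⌈(21·46)/73⌉ = ⌈1012/73⌉ − ⌈966/73⌉ = 14 − 14 = 0
n=22: ⌈(23·46)/73⌉ − ⌈(22·46)/73⌉ = ⌈1058/73⌉ − ⌈1012/73⌉ = 15 − 14 = 1
n=23: ⌈(24·46)/73⌉ − ⌈(23·46)/73⌉ = ⌈1104/73⌉ − ⌈1058/73⌉ = 16 − 15 = 1
n=24: ⌈(25·46)/73⌉ − ⌈(24·46)/73⌉ = ⌈1150/73⌉ − ⌈1104/73⌉ = 16 − 16 = 0
n=25: ⌈(26·46)/73⌉ − ⌈(25·46)/73⌉ = ⌈1196/73⌉ − ⌈1150/73⌉ = 17 − 16 = 1
n=26: ⌈(27·46)/73⌉ − ⌈(26·46)/73⌉ = ⌈1242/73⌉ − ⌈1196/73⌉ = 18 − 17 = 1
n=27: ⌈(28·46)/73⌉ − ⌈(27·46)/73⌉ = ⌈1288/73⌉ − ⌈1242/73⌉ = 18 − 18 = 0
n=28: ⌈(29·46)/73⌉ − ⌈(28·46)/73⌉ = ⌈1334/73⌉ − ⌈1288/73⌉ = 19 − 18 = 1
n=29: ⌈(30·46)/73⌉ − ⌈(29·46)/73⌉ = ⌈1380/73⌉ − ⌈1334/73⌉ = 19 − 19 = 0
n=30: ⌈(31·46)/73⌉ − ⌈(30·46)/73⌉ = ⌈1426/73⌉ − ⌈1380/73⌉ = 20 − 19 = 1
n=31: ⌈(32·46)/73⌉ − ⌈(31·46)/73⌉ = ⌈1472/73⌉ − ⌈1426/73⌉ = 21 − 20 = 1
n=32: ⌈(33·46)/73⌉ − ⌈(32·46)/73⌉ = ⌈1518/73⌉ − ⌈1472/73⌉ = 21 − 21 = 0
n=33: ⌈(34·46)/73⌉ − ⌈(33·46)/73⌉ = ⌈1564/73⌉ − ⌈1518/73⌉ = 22 − 21 = 1
n=34: ⌈(35·46)/73⌉ − ⌈(34·46)/73⌉ = ⌈1610/73⌉ − ⌈1564/73⌉ = 23 − 22 = 1
n=35: ⌈(36·46)/73⌉ − ⌈(35·46)/73⌉ = ⌈1656/73⌉ − ⌈1610/73⌉ = 23 − 23 = 0
n=36: ⌈(37·46)/73⌉ − ⌈(36·46)/73⌉ = ⌈1702/73⌉ − ⌈1656/73⌉ = 24 − 23 = 1
n=37: ⌈(38·46)/73⌉ − ⌈(37·46)/73⌉ = ⌈1748/73⌉ − ⌈1702/73⌉ = 24 − 24 = 0
n=38: ⌈(39·46)/73⌉ − ⌈(38·46)/73⌉ = ⌈1794/73⌉ − ⌈1748/73⌉ = 25 − 24 = 1
n=39: ⌈(40·46)/73⌉ − ⌈(39·46)/73⌉ = ⌈1840/73⌉ − ⌈1794/73⌉ = 26 − 25 = 1
n=40: ⌈(41·46)/73⌉ − ⌈(40·46)/73⌉ = ⌈1886/73⌉ − ⌈1840/73⌉ = 26 − 26 = 0
n=41: ⌈(42·46)/73⌉ − ⌈(41·46)/73⌉ = ⌈1932/73⌉ − ⌈1886/73⌉ = 27 − 26 = 1
n=42: ⌈(43·46)/73⌉ − ⌈(42·46)/73⌉ = ⌈1978/73⌉ − ⌈1932/73⌉ = 28 − 27 = 1
n=43: ⌈(44·46)/73⌉ − ⌈(43·46)/73⌉ = ⌈2024/73⌉ − ⌈1978/73⌉ = 28 − 28 = 0
n=44: ⌈(45·46)/73⌉ − ⌈(44·46)/73⌉ = ⌈2070/73⌉ − ⌈2024/73⌉ = 29 − 28 = 1
n=45: ⌈(46·46)/73⌉ − ⌈(45·46)/73⌉ = ⌈2116/73⌉ − ⌈2070/73⌉ = 29 − 29 = 0
n=46: ⌈(47·46)/73⌉ − ⌈(46·46)/73⌉ = ⌈2162/73⌉ − ⌈2116/73⌉ = 30 − 29 = 1
n=47: ⌈(48·46)/73⌉ − ⌈(47·46)/73⌉ = ⌈2208/73⌉ − ⌈2162/73⌉ = 31 − 30 = 1
n=48: ⌈(49·46)/73⌉ − ⌈(48·46)/73⌉ = ⌈2254/73⌉ − ⌈2208/73⌉ = 31 − 31 = 0
n=49: ⌈(50·46)/73⌉ − ⌈(49·46)/73⌉ = ⌈2300/73⌉ − ⌈2254/73⌉ = 32 − 31 = 1
n=50: ⌈(51·46)/73⌉ − ⌈(50·46)/73⌉ = ⌈2346/73⌉ − ⌈2300/73⌉ = 33 − 32 = 1
n=51: ⌈(52·46)/73⌉ − ⌈(51·46)/73⌉ = ⌈2392/73⌉ − ⌈2346/73⌉ = 33 − 33 = 0
n=52: ⌈(53·46)/73⌉ − ⌈(52·46)/73⌉ = ⌈2438/73⌉ − ⌈2392/73⌉ = 34 − 33 = 1
n=53: ⌈(54·46)/73⌉ − ⌈(53·46)/73⌉ = ⌈2484/73⌉ − ⌈2438/73⌉ = 35 − 34 = 1
n=54: ⌈(55·46)/73⌉ − ⌈(54·46)/73⌉ = ⌈2530/73⌉ − ⌈2484/73⌉ = 35 − 35 = 0
n=55: ⌈(56·46)/73⌉ − ⌈(55·46)/73⌉ = ⌈2576/73⌉ − ⌈2530/73⌉ = 36 − 35 = 1
n=56: ⌈(57·46)/73⌉ − ⌈(56·46)/73⌉ = ⌈2622/73⌉ − ⌈2576/73⌉ = 36 − 36 = 0
n=57: ⌈(58·46)/73⌉ − ⌈(57·46)/73⌉ = ⌈2668/73⌉ − ⌈2622/73⌉ = 37 − 36 = 1
n=58: ⌈(59·46)/73⌉ − ⌈(58·46)/73⌉ = ⌈2714/73⌉ − ⌈2668/73⌉ = 38 − 37 = 1
n=59: ⌈(60·46)/73⌉ − ⌈(59·46)/73⌉ = ⌈2760/73⌉ − ⌈2714/73⌉ = 38 − 38 = 0
n=60: ⌈(61·46)/73⌉ − ⌈(60·46)/73⌉ = ⌈2806/73⌉ − ⌈2760/73⌉ = 39 − 38 = 1
n=61: ⌈(62·46)/73⌉ − ⌈(61·46)/73⌉ = ⌈2852/73⌉ − ⌈2806/73⌉ = 40 − 39 = 1
n=62: ⌈(63·46)/73⌉ − ⌈(62·46)/73⌉ = ⌈2898/73⌉ − ⌈2852/73⌉ = 40 − 40 = 0
n=63: ⌈(64·46)/73⌉ − ⌈(63·46)/73⌉ = ⌈2944/73⌉ − ⌈2898/73⌉ = 41 − 40 = 1
n=64: ⌈(65·46)/73⌉ − ⌈(64·46)/73⌉ = ⌈2990/73⌉ − ⌈2944/73⌉ = 41 − 41 = 0
n=65: ⌈(66·46)/73⌉ − ⌈(65·46)/73⌉ = ⌈3036/73⌉ − ⌈2990/73⌉ = 42 − 41 = 1
n=66: ⌈(67·46)/73⌉ − ⌈(66·46)/73⌉ = ⌈3082/73⌉ − ⌈3036/73⌉ = 43 − 42 = 1
n=67: ⌈(68·46)/73⌉ − ⌈(67·46)/73⌉ = ⌈3128/73⌉ − ⌈3082/73⌉ = 43 − 43 = 0
n=68: ⌈(69·46)/73⌉ − ⌈(68·46)/73⌉ = ⌈3174/73⌉ − ⌈3128/73⌉ = 44 − 43 = 1
n=69: ⌈(70·46)/73⌉ − ⌈(69·46)/73⌉ = ⌈3220/73⌉ − ⌈3174/73⌉ = 45 − 44 = 1
n=70: ⌈(71·46)/73⌉ − ⌈(70·46)/73⌉ = ⌈3266/73⌉ − ⌈3220/73⌉ = 45 − 45 = 0
n=71: ⌈(72·46)/73⌉ − ⌈(71·46)/73⌉ = ⌈3312/73⌉ − ⌈3266/73⌉ = 46 − 45 = 1
n=72: ⌈(73·46)/73⌉ − ⌈(72·46)/73⌉ = ⌈3358/73⌉ − ⌈3312/73⌉ = 46 − 46 = 0
n=73: ⌈(74·46)/73⌉ − ⌈(73·46)/73⌉ = ⌈3404/73⌉ − ⌈3358/73⌉ = 47 − 46 = 1
n=74: ⌈(75·46)/73⌉ − ⌈(74·46)/73⌉ = ⌈3450/73⌉ − ⌈3404/73⌉ = 48 − 47 = 1
n=75: ⌈(76·46)/73⌉ − ⌈(75·46)/73⌉ = ⌈3496/73⌉ − ⌈3450/73⌉ = 48 − 48 = 0
n=76: ⌈(77·46)/73⌉ − ⌈(76·46)/73⌉ = ⌈3542/73⌉ − ⌈3496/73⌉ = 49 − 48 = 1
n=77: ⌈(78·46)/73⌉ − ⌈(77·46)/73⌉ = ⌈3588/73⌉ − ⌈3542/73⌉ = 50 − 49 = 1
n=78: ⌈(79·46)/73⌉ − ⌈(78·46)/73⌉ = ⌈3634/73⌉ − ⌈3588/73⌉ = 50 − 50 = 0
n=79: ⌈(80·46)/73⌉ − ⌈(79·46)/73⌉ = ⌈3680/73⌉ − ⌈3634/73⌉ = 51 − 50 = 1
n=80: ⌈(81·46)/73⌉ − ⌈(80·46)/73⌉ = ⌈3726/73⌉ − ⌈3680/73⌉ = 52 − 51 = 1
n=81: ⌈(82·46)/73⌉ − ⌈(81·46)/73⌉ = ⌈3772/73⌉ − ⌈3726/73⌉ = 52 − 52 = 0
n=82: ⌈(83·46)/73⌉ − ⌈(82·46)/73⌉ = ⌈3818/73⌉ − ⌈3772/73⌉ = 53 − 52 = 1
n=83: ⌈(84·46)/73⌉ − ⌈(83·46)/73⌉ = ⌈3864/73⌉ − ⌈3818/73⌉ = 53 − 53 = 0
n=84: ⌈(85·46)/73⌉ − ⌈(84·46)/73⌉ = ⌈3910/73⌉ − ⌈3864/73⌉ = 54 − 53 = 1
n=85: ⌈(86·46)/73⌉ − ⌈(85·46)/73⌉ = ⌈3956/73⌉ − ⌈3910/73⌉ = 55 − 54 = 1
n=86: ⌈(87·46)/73⌉ − ⌈(86·46)/73⌉ = ⌈4002/73⌉ − ⌈3956/73⌉ = 55 − 55 = 0
n=87: ⌈(88·46)/73⌉ − ⌈(87·46)/73⌉ = ⌈4048/73⌉ − ⌈4002/73⌉ = 56 − 55 = 1
n=88: ⌈(89·46)/73⌉ − ⌈(88·46)/73⌉ = ⌈4094/73⌉ − ⌈4048/73⌉ = 57 − 56 = 1
n=89: ⌈(90·46)/73⌉ − ⌈(89·46)/73⌉ = ⌈4140/73⌉ − ⌈4094/73⌉ = 57 − 57 = 0
n=90: ⌈(91·46)/73⌉ − ⌈(90·46)/73⌉ = ⌈4186/73⌉ − ⌈4140/73⌉ = 58 − 57 = 1
n=91: ⌈(92·46)/73⌉ − ⌈(91·46)/73⌉ = ⌈4232/73⌉ − ⌈4186/73⌉ = 58 − 58 = 0
n=92: ⌈(93·46)/73⌉ − ⌈(92·46)/73⌉ = ⌈4278/73⌉ − ⌈4232/73⌉ = 59 − 58 = 1
n=93: ⌈(94·46)/73⌉ − ⌈(93·46)/73⌉ = ⌈4324/73⌉ − ⌈4278/73⌉ = 60 − 59 = 1
n=94: ⌈(95·46)/73⌉ − ⌈(94·46)/73⌉ = ⌈4370/73⌉ − ⌈4324/73⌉ = 60 − 60 = 0
n=95: ⌈(96·46)/73⌉ − ⌈(95·46)/73⌉ = ⌈4416/73⌉ − ⌈4370/73⌉ = 61 − 60 = 1
n=96: ⌈(97·46)/73⌉ − ⌈(96·46)/73⌉ = ⌈4462/73⌉ − ⌈4416/73⌉ = 62 − 61 = 1
n=97: ⌈(98·46)/73⌉ − ⌈(97·46)/73⌉ = ⌈4508/73⌉ − ⌈4462/73⌉ = 62 − 62 = 0
n=98: ⌈(99·46)/73⌉ − ⌈(98·46)/73⌉ = ⌈4554/73⌉ − ⌈4508/73⌉ = 63 − 62 = 1
n=99: ⌈(100·46)/73⌉ − ⌈(99·46)/73⌉ = ⌈4600/73⌉ − ⌈4554/73⌉ = 64 − 63 = 1
n=100: ⌈(101·46)/73⌉ − ⌈(100·46)/73⌉ = ⌈4646/73⌉ − ⌈4600/73⌉ = 64 − 64 = 0
n=101: ⌈(102·46)/73⌉ − ⌈(101·46)/73⌉ = ⌈4692/73⌉ − ⌈4646/73⌉ = 65 − 64 = 1
n=102: ⌈(103·46)/73⌉ − ⌈(102·46)/73⌉ = ⌈4738/73⌉ − ⌈4692/73⌉ = 65 − 65 = 0
n=103: ⌈(104·46)/73⌉ − ⌈(103·46)/73⌉ = ⌈4784/73⌉ − ⌈4738/73⌉ = 66 − 65 = 1
n=104: ⌈(105·46)/73⌉ − ⌈(104·46)/73⌉ = ⌈4830/73⌉ − ⌈4784/73⌉ = 67 − 66 = 1
n=105: ⌈(106·46)/73⌉ − ⌈(105·46)/73⌉ = ⌈4876/73⌉ − ⌈4830/73⌉ = 67 − 67 = 0
n=106: ⌈(107·46)/73⌉ − ⌈(106·46)/73⌉ = ⌈4922/73⌉ − ⌈4876/73⌉ = 68 − 67 = 1
n=107: ⌈(108·46)/73⌉ − ⌈(107·46)/73⌉ = ⌈4968/73⌉ − ⌈4922/73⌉ = 69 − 68 = 1
n=108: ⌈(109·46)/73⌉ − ⌈(108·46)/73⌉ = ⌈5014/73⌉ − ⌈4968/73⌉ = 69 − 69 = 0
n=109: ⌈(110·46)/73⌉ − ⌈(109·46)/73⌉ = ⌈5060/73⌉ − ⌈5014/73⌉ = 70 − 69 = 1

11011011010110110101101101101011011010110110101101101101011011010110110101101101101011011010110110110101101101


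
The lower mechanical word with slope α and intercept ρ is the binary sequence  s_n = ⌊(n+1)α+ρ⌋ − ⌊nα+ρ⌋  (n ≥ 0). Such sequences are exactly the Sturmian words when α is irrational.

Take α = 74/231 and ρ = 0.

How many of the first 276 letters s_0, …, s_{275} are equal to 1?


88

#1s = Σ_{n=0}^{275} s_n = Σ_{n=0}^{275} (⌊(n+1)α+ρ⌋ − ⌊nα+ρ⌋)
the sum telescopes: every ⌊nα+ρ⌋ with 0 < n < 276 appears once with + and once with −, leaving ⌊276α+ρ⌋ − ⌊0·α+ρ⌋
276α + ρ = (276·74) / 231 = 20424/231
ρ = 0/231
⌊20424/231⌋ = 88,  ⌊0/231⌋ = 0
#1s = 88 − 0 = 88


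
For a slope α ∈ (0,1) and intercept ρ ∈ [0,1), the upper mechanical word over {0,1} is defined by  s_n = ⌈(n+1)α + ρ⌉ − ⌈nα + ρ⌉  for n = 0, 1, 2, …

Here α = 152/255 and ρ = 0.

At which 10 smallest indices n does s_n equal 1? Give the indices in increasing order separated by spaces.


n=0: ⌈152/255⌉−⌈0/255⌉ = 1−0 = 1  ← one
n=1: ⌈304/255⌉−⌈152/255⌉ = 2−1 = 1  ← one
n=2: ⌈456/255⌉−⌈304/255⌉ = 2−2 = 0
n=3: ⌈608/255⌉−⌈456/255⌉ = 3−2 = 1  ← one
n=4: ⌈760/255⌉−⌈608/255⌉ = 3−3 = 0
n=5: ⌈912/255⌉−⌈760/255⌉ = 4−3 = 1  ← one
n=6: ⌈1064/255⌉−⌈912/255⌉ = 5−4 = 1  ← one
n=7: ⌈1216/255⌉−⌈1064/255⌉ = 5−5 = 0
n=8: ⌈1368/255⌉−⌈1216/255⌉ = 6−5 = 1  ← one
n=9: ⌈1520/255⌉−⌈1368/255⌉ = 6−6 = 0
n=10: ⌈1672/255⌉−⌈1520/255⌉ = 7−6 = 1  ← one
n=11: ⌈1824/255⌉−⌈1672/255⌉ = 8−7 = 1  ← one
n=12: ⌈1976/255⌉−⌈1824/255⌉ = 8−8 = 0
n=13: ⌈2128/255⌉−⌈1976/255⌉ = 9−8 = 1  ← one
n=14: ⌈2280/255⌉−⌈2128/255⌉ = 9−9 = 0
n=15: ⌈2432/255⌉−⌈2280/255⌉ = 10−9 = 1  ← one
positions of the first 10 ones: 0 1 3 5 6 8 10 11 13 15

0 1 3 5 6 8 10 11 13 15


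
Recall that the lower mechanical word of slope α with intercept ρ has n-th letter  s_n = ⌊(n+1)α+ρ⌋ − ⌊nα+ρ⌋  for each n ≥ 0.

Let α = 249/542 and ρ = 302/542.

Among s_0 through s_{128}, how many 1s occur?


#1s = Σ_{n=0}^{128} s_n = Σ_{n=0}^{128} (⌊(n+1)α+ρ⌋ − ⌊nα+ρ⌋)
the sum telescopes: every ⌊nα+ρ⌋ with 0 < n < 129 appears once with + and once with −, leaving ⌊129α+ρ⌋ − ⌊0·α+ρ⌋
129α + ρ = (129·249 + 302) / 542 = 32423/542
ρ = 302/542
⌊32423/542⌋ = 59,  ⌊302/542⌋ = 0
#1s = 59 − 0 = 59

59


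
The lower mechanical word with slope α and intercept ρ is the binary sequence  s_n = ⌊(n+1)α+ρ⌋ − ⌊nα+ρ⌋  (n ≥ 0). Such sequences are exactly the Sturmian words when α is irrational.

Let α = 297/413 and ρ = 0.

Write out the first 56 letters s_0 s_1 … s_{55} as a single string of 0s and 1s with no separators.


01101110110111011011101101110111011011101101110110111011

n=0: ⌊(1·297)/413⌋ − ⌊(0·297)/413⌋ = ⌊297/413⌋ − ⌊0/413⌋ = 0 − 0 = 0
n=1: ⌊(2·297)/413⌋ − ⌊(1·297)/413⌋ = ⌊594/413⌋ − ⌊297/413⌋ = 1 − 0 = 1
n=2: ⌊(3·297)/413⌋ − ⌊(2·297)/413⌋ = ⌊891/413⌋ − ⌊594/413⌋ = 2 − 1 = 1
n=3: ⌊(4·297)/413⌋ − ⌊(3·297)/413⌋ = ⌊1188/413⌋ − ⌊891/413⌋ = 2 − 2 = 0
n=4: ⌊(5·297)/413⌋ − ⌊(4·297)/413⌋ = ⌊1485/413⌋ − ⌊1188/413⌋ = 3 − 2 = 1
n=5: ⌊(6·297)/413⌋ − ⌊(5·297)/413⌋ = ⌊1782/413⌋ − ⌊1485/413⌋ = 4 − 3 = 1
n=6: ⌊(7·297)/413⌋ − ⌊(6·297)/413⌋ = ⌊2079/413⌋ − ⌊1782/413⌋ = 5 − 4 = 1
n=7: ⌊(8·297)/413⌋ − ⌊(7·297)/413⌋ = ⌊2376/413⌋ − ⌊2079/413⌋ = 5 − 5 = 0
n=8: ⌊(9·297)/413⌋ − ⌊(8·297)/413⌋ = ⌊2673/413⌋ − ⌊2376/413⌋ = 6 − 5 = 1
n=9: ⌊(10·297)/413⌋ − ⌊(9·297)/413⌋ = ⌊2970/413⌋ − ⌊2673/413⌋ = 7 − 6 = 1
n=10: ⌊(11·297)/413⌋ − ⌊(10·297)/413⌋ = ⌊3267/413⌋ − ⌊2970/413⌋ = 7 − 7 = 0
n=11: ⌊(12·297)/413⌋ − ⌊(11·297)/413⌋ = ⌊3564/413⌋ − ⌊3267/413⌋ = 8 − 7 = 1
n=12: ⌊(13·297)/413⌋ − ⌊(12·297)/413⌋ = ⌊3861/413⌋ − ⌊3564/413⌋ = 9 − 8 = 1
n=13: ⌊(14·297)/413⌋ − ⌊(13·297)/413⌋ = ⌊4158/413⌋ − ⌊3861/413⌋ = 10 − 9 = 1
n=14: ⌊(15·297)/413⌋ − ⌊(14·297)/413⌋ = ⌊4455/413⌋ − ⌊4158/413⌋ = 10 − 10 = 0
n=15: ⌊(16·297)/413⌋ − ⌊(15·297)/413⌋ = ⌊4752/413⌋ − ⌊4455/413⌋ = 11 − 10 = 1
n=16: ⌊(17·297)/413⌋ − ⌊(16·297)/413⌋ = ⌊5049/413⌋ − ⌊4752/413⌋ = 12 − 11 = 1
n=17: ⌊(18·297)/413⌋ − ⌊(17·297)/413⌋ = ⌊5346/413⌋ − ⌊5049/413⌋ = 12 − 12 = 0
n=18: ⌊(19·297)/413⌋ − ⌊(18·297)/413⌋ = ⌊5643/413⌋ − ⌊5346/413⌋ = 13 − 12 = 1
n=19: ⌊(20·297)/413⌋ − ⌊(19·297)/413⌋ = ⌊5940/413⌋ − ⌊5643/413⌋ = 14 − 13 = 1
n=20: ⌊(21·297)/413⌋ − ⌊(20·297)/413⌋ = ⌊6237/413⌋ − ⌊5940/413⌋ = 15 − 14 = 1
n=21: ⌊(22·297)/413⌋ − ⌊(21·297)/413⌋ = ⌊6534/413⌋ − ⌊6237/413⌋ = 15 − 15 = 0
n=22: ⌊(23·297)/413⌋ − ⌊(22·297)/413⌋ = ⌊6831/413⌋ − ⌊6534/413⌋ = 16 − 15 = 1
n=23: ⌊(24·297)/413⌋ − ⌊(23·297)/413⌋ = ⌊7128/413⌋ − ⌊6831/413⌋ = 17 − 16 = 1
n=24: ⌊(25·297)/413⌋ − ⌊(24·297)/413⌋ = ⌊7425/413⌋ − ⌊7128/413⌋ = 17 − 17 = 0
n=25: ⌊(26·297)/413⌋ − ⌊(25·297)/413⌋ = ⌊7722/413⌋ − ⌊7425/413⌋ = 18 − 17 = 1
n=26: ⌊(27·297)/413⌋ − ⌊(26·297)/413⌋ = ⌊8019/413⌋ − ⌊7722/413⌋ = 19 − 18 = 1
n=27: ⌊(28·297)/413⌋ − ⌊(27·297)/413⌋ = ⌊8316/413⌋ − ⌊8019/413⌋ = 20 − 19 = 1
n=28: ⌊(29·297)/413⌋ − ⌊(28·297)/413⌋ = ⌊8613/413⌋ − ⌊8316/413⌋ = 20 − 20 = 0
n=29: ⌊(30·297)/413⌋ − ⌊(29·297)/413⌋ = ⌊8910/413⌋ − ⌊8613/413⌋ = 21 − 20 = 1
n=30: ⌊(31·297)/413⌋ − ⌊(30·297)/413⌋ = ⌊9207/413⌋ − ⌊8910/413⌋ = 22 − 21 = 1
n=31: ⌊(32·297)/413⌋ − ⌊(31·297)/413⌋ = ⌊9504/413⌋ − ⌊9207/413⌋ = 23 − 22 = 1
n=32: ⌊(33·297)/413⌋ − ⌊(32·297)/413⌋ = ⌊9801/413⌋ − ⌊9504/413⌋ = 23 − 23 = 0
n=33: ⌊(34·297)/413⌋ − ⌊(33·297)/413⌋ = ⌊10098/413⌋ − ⌊9801/413⌋ = 24 − 23 = 1
n=34: ⌊(35·297)/413⌋ − ⌊(34·297)/413⌋ = ⌊10395/413⌋ − ⌊10098/413⌋ = 25 − 24 = 1
n=35: ⌊(36·297)/413⌋ − ⌊(35·297)/413⌋ = ⌊10692/413⌋ − ⌊10395/413⌋ = 25 − 25 = 0
n=36: ⌊(37·297)/413⌋ − ⌊(36·297)/413⌋ = ⌊10989/413⌋ − ⌊10692/413⌋ = 26 − 25 = 1
n=37: ⌊(38·297)/413⌋ − ⌊(37·297)/413⌋ = ⌊11286/413⌋ − ⌊10989/413⌋ = 27 − 26 = 1
n=38: ⌊(39·297)/413⌋ − ⌊(38·297)/413⌋ = ⌊11583/413⌋ − ⌊11286/413⌋ = 28 − 27 = 1
n=39: ⌊(40·297)/413⌋ − ⌊(39·297)/413⌋ = ⌊11880/413⌋ − ⌊11583/413⌋ = 28 − 28 = 0
n=40: ⌊(41·297)/413⌋ − ⌊(40·297)/413⌋ = ⌊12177/413⌋ − ⌊11880/413⌋ = 29 − 28 = 1
n=41: ⌊(42·297)/413⌋ − ⌊(41·297)/413⌋ = ⌊12474/413⌋ − ⌊12177/413⌋ = 30 − 29 = 1
n=42: ⌊(43·297)/413⌋ − ⌊(42·297)/413⌋ = ⌊12771/413⌋ − ⌊12474/413⌋ = 30 − 30 = 0
n=43: ⌊(44·297)/413⌋ − ⌊(43·297)/413⌋ = ⌊13068/413⌋ − ⌊12771/413⌋ = 31 − 30 = 1
n=44: ⌊(45·297)/413⌋ − ⌊(44·297)/413⌋ = ⌊13365/413⌋ − ⌊13068/413⌋ = 32 − 31 = 1
n=45: ⌊(46·297)/413⌋ − ⌊(45·297)/413⌋ = ⌊13662/413⌋ − ⌊13365/413⌋ = 33 − 32 = 1
n=46: ⌊(47·297)/413⌋ − ⌊(46·297)/413⌋ = ⌊13959/413⌋ − ⌊13662/413⌋ = 33 − 33 = 0
n=47: ⌊(48·297)/413⌋ − ⌊(47·297)/413⌋ = ⌊14256/413⌋ − ⌊13959/413⌋ = 34 − 33 = 1
n=48: ⌊(49·297)/413⌋ − ⌊(48·297)/413⌋ = ⌊14553/413⌋ − ⌊14256/413⌋ = 35 − 34 = 1
n=49: ⌊(50·297)/413⌋ − ⌊(49·297)/413⌋ = ⌊14850/413⌋ − ⌊14553/413⌋ = 35 − 35 = 0
n=50: ⌊(51·297)/413⌋ − ⌊(50·297)/413⌋ = ⌊15147/413⌋ − ⌊14850/413⌋ = 36 − 35 = 1
n=51: ⌊(52·297)/413⌋ − ⌊(51·297)/413⌋ = ⌊15444/413⌋ − ⌊15147/413⌋ = 37 − 36 = 1
n=52: ⌊(53·297)/413⌋ − ⌊(52·297)/413⌋ = ⌊15741/413⌋ − ⌊15444/413⌋ = 38 − 37 = 1
n=53: ⌊(54·297)/413⌋ − ⌊(53·297)/413⌋ = ⌊16038/413⌋ − ⌊15741/413⌋ = 38 − 38 = 0
n=54: ⌊(55·297)/413⌋ − ⌊(54·297)/413⌋ = ⌊16335/413⌋ − ⌊16038/413⌋ = 39 − 38 = 1
n=55: ⌊(56·297)/413⌋ − ⌊(55·297)/413⌋ = ⌊16632/413⌋ − ⌊16335/413⌋ = 40 − 39 = 1


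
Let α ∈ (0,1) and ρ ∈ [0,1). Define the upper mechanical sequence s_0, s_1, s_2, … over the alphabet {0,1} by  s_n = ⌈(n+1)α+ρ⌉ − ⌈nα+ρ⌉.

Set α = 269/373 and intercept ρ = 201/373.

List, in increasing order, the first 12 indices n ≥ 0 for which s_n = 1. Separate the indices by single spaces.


0 2 3 4 6 7 8 10 11 13 14 15

n=0: ⌈470/373⌉−⌈201/373⌉ = 2−1 = 1  ← one
n=1: ⌈739/373⌉−⌈470/373⌉ = 2−2 = 0
n=2: ⌈1008/373⌉−⌈739/373⌉ = 3−2 = 1  ← one
n=3: ⌈1277/373⌉−⌈1008/373⌉ = 4−3 = 1  ← one
n=4: ⌈1546/373⌉−⌈1277/373⌉ = 5−4 = 1  ← one
n=5: ⌈1815/373⌉−⌈1546/373⌉ = 5−5 = 0
n=6: ⌈2084/373⌉−⌈1815/373⌉ = 6−5 = 1  ← one
n=7: ⌈2353/373⌉−⌈2084/373⌉ = 7−6 = 1  ← one
n=8: ⌈2622/373⌉−⌈2353/373⌉ = 8−7 = 1  ← one
n=9: ⌈2891/373⌉−⌈2622/373⌉ = 8−8 = 0
n=10: ⌈3160/373⌉−⌈2891/373⌉ = 9−8 = 1  ← one
n=11: ⌈3429/373⌉−⌈3160/373⌉ = 10−9 = 1  ← one
n=12: ⌈3698/373⌉−⌈3429/373⌉ = 10−10 = 0
n=13: ⌈3967/373⌉−⌈3698/373⌉ = 11−10 = 1  ← one
n=14: ⌈4236/373⌉−⌈3967/373⌉ = 12−11 = 1  ← one
n=15: ⌈4505/373⌉−⌈4236/373⌉ = 13−12 = 1  ← one
positions of the first 12 ones: 0 2 3 4 6 7 8 10 11 13 14 15


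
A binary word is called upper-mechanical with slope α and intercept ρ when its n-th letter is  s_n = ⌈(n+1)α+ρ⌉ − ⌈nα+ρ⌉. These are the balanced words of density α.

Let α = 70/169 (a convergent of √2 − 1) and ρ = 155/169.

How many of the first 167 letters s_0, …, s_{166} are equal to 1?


#1s = Σ_{n=0}^{166} s_n = Σ_{n=0}^{166} (⌈(n+1)α+ρ⌉ − ⌈nα+ρ⌉)
the sum telescopes: every ⌈nα+ρ⌉ with 0 < n < 167 appears once with + and once with −, leaving ⌈167α+ρ⌉ − ⌈0·α+ρ⌉
167α + ρ = (167·70 + 155) / 169 = 11845/169
ρ = 155/169
⌈11845/169⌉ = 71,  ⌈155/169⌉ = 1
#1s = 71 − 1 = 70

70


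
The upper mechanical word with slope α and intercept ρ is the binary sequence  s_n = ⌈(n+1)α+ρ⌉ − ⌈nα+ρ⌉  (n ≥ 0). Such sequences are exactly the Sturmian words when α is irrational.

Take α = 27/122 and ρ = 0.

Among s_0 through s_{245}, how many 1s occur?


55

#1s = Σ_{n=0}^{245} s_n = Σ_{n=0}^{245} (⌈(n+1)α+ρ⌉ − ⌈nα+ρ⌉)
the sum telescopes: every ⌈nα+ρ⌉ with 0 < n < 246 appears once with + and once with −, leaving ⌈246α+ρ⌉ − ⌈0·α+ρ⌉
246α + ρ = (246·27) / 122 = 6642/122
ρ = 0/122
⌈6642/122⌉ = 55,  ⌈0/122⌉ = 0
#1s = 55 − 0 = 55


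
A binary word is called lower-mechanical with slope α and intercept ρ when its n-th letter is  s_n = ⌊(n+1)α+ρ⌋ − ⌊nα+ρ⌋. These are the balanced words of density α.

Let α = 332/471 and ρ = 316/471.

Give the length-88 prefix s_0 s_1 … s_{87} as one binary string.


n=0: ⌊(1·332+316)/471⌋ − ⌊(0·332+316)/471⌋ = ⌊648/471⌋ − ⌊316/471⌋ = 1 − 0 = 1
n=1: ⌊(2·332+316)/471⌋ − ⌊(1·332+316)/471⌋ = ⌊980/471⌋ − ⌊648/471⌋ = 2 − 1 = 1
n=2: ⌊(3·332+316)/471⌋ − ⌊(2·332+316)/471⌋ = ⌊1312/471⌋ − ⌊980/471⌋ = 2 − 2 = 0
n=3: ⌊(4·332+316)/471⌋ − ⌊(3·332+316)/471⌋ = ⌊1644/471⌋ − ⌊1312/471⌋ = 3 − 2 = 1
n=4: ⌊(5·332+316)/471⌋ − ⌊(4·332+316)/471⌋ = ⌊1976/471⌋ − ⌊1644/471⌋ = 4 − 3 = 1
n=5: ⌊(6·332+316)/471⌋ − ⌊(5·332+316)/471⌋ = ⌊2308/471⌋ − ⌊1976/471⌋ = 4 − 4 = 0
n=6: ⌊(7·332+316)/471⌋ − ⌊(6·332+316)/471⌋ = ⌊2640/471⌋ − ⌊2308/471⌋ = 5 − 4 = 1
n=7: ⌊(8·332+316)/471⌋ − ⌊(7·332+316)/471⌋ = ⌊2972/471⌋ − ⌊2640/471⌋ = 6 − 5 = 1
n=8: ⌊(9·332+316)/471⌋ − ⌊(8·332+316)/471⌋ = ⌊3304/471⌋ − ⌊2972/471⌋ = 7 − 6 = 1
n=9: ⌊(10·332+316)/471⌋ − ⌊(9·332+316)/471⌋ = ⌊3636/471⌋ − ⌊3304/471⌋ = 7 − 7 = 0
n=10: ⌊(11·332+316)/471⌋ − ⌊(10·332+316)/471⌋ = ⌊3968/471⌋ − ⌊3636/471⌋ = 8 − 7 = 1
n=11: ⌊(12·332+316)/471⌋ − ⌊(11·332+316)/471⌋ = ⌊4300/471⌋ − ⌊3968/471⌋ = 9 − 8 = 1
n=12: ⌊(13·332+316)/471⌋ − ⌊(12·332+316)/471⌋ = ⌊4632/471⌋ − ⌊4300/471⌋ = 9 − 9 = 0
n=13: ⌊(14·332+316)/471⌋ − ⌊(13·332+316)/471⌋ = ⌊4964/471⌋ − ⌊4632/471⌋ = 10 − 9 = 1
n=14: ⌊(15·332+316)/471⌋ − ⌊(14·332+316)/471⌋ = ⌊5296/471⌋ − ⌊4964/471⌋ = 11 − 10 = 1
n=15: ⌊(16·332+316)/471⌋ − ⌊(15·332+316)/471⌋ = ⌊5628/471⌋ − ⌊5296/471⌋ = 11 − 11 = 0
n=16: ⌊(17·332+316)/471⌋ − ⌊(16·332+316)/471⌋ = ⌊5960/471⌋ − ⌊5628/471⌋ = 12 − 11 = 1
n=17: ⌊(18·332+316)/471⌋ − ⌊(17·332+316)/471⌋ = ⌊6292/471⌋ − ⌊5960/471⌋ = 13 − 12 = 1
n=18: ⌊(19·332+316)/471⌋ − ⌊(18·332+316)/471⌋ = ⌊6624/471⌋ − ⌊6292/471⌋ = 14 − 13 = 1
n=19: ⌊(20·332+316)/471⌋ − ⌊(19·332+316)/471⌋ = ⌊6956/471⌋ − ⌊6624/471⌋ = 14 − 14 = 0
n=20: ⌊(21·332+316)/471⌋ − ⌊(20·332+316)/471⌋ = ⌊7288/471⌋ − ⌊6956/471⌋ = 15 − 14 = 1
n=21: ⌊(22·332+316)/471⌋ − ⌊(21·332+316)/471⌋ = ⌊7620/471⌋ − ⌊7288/471⌋ = 16 − 15 = 1
n=22: ⌊(23·332+316)/471⌋ − ⌊(22·332+316)/471⌋ = ⌊7952/471⌋ − ⌊7620/471⌋ = 16 − 16 = 0
n=23: ⌊(24·332+316)/471⌋ − ⌊(23·332+316)/471⌋ = ⌊8284/471⌋ − ⌊7952/471⌋ = 17 − 16 = 1
n=24: ⌊(25·332+316)/471⌋ − ⌊(24·332+316)/471⌋ = ⌊8616/471⌋ − ⌊8284/471⌋ = 18 − 17 = 1
n=25: ⌊(26·332+316)/471⌋ − ⌊(25·332+316)/471⌋ = ⌊8948/471⌋ − ⌊8616/471⌋ = 18 − 18 = 0
n=26: ⌊(27·332+316)/471⌋ − ⌊(26·332+316)/471⌋ = ⌊9280/471⌋ − ⌊8948/471⌋ = 19 − 18 = 1
n=27: ⌊(28·332+316)/471⌋ − ⌊(27·332+316)/471⌋ = ⌊9612/471⌋ − ⌊9280/471⌋ = 20 − 19 = 1
n=28: ⌊(29·332+316)/471⌋ − ⌊(28·332+316)/471⌋ = ⌊9944/471⌋ − ⌊9612/471⌋ = 21 − 20 = 1
n=29: ⌊(30·332+316)/471⌋ − ⌊(29·332+316)/471⌋ = ⌊10276/471⌋ − ⌊9944/471⌋ = 21 − 21 = 0
n=30: ⌊(31·332+316)/471⌋ − ⌊(30·332+316)/471⌋ = ⌊10608/471⌋ − ⌊10276/471⌋ = 22 − 21 = 1
n=31: ⌊(32·332+316)/471⌋ − ⌊(31·332+316)/471⌋ = ⌊10940/471⌋ − ⌊10608/471⌋ = 23 − 22 = 1
n=32: ⌊(33·332+316)/471⌋ − ⌊(32·332+316)/471⌋ = ⌊11272/471⌋ − ⌊10940/471⌋ = 23 − 23 = 0
n=33: ⌊(34·332+316)/471⌋ − ⌊(33·332+316)/471⌋ = ⌊11604/471⌋ − ⌊11272/471⌋ = 24 − 23 = 1
n=34: ⌊(35·332+316)/471⌋ − ⌊(34·332+316)/471⌋ = ⌊11936/471⌋ − ⌊11604/471⌋ = 25 − 24 = 1
n=35: ⌊(36·332+316)/471⌋ − ⌊(35·332+316)/471⌋ = ⌊12268/471⌋ − ⌊11936/471⌋ = 26 − 25 = 1
n=36: ⌊(37·332+316)/471⌋ − ⌊(36·332+316)/471⌋ = ⌊12600/471⌋ − ⌊12268/471⌋ = 26 − 26 = 0
n=37: ⌊(38·332+316)/471⌋ − ⌊(37·332+316)/471⌋ = ⌊12932/471⌋ − ⌊12600/471⌋ = 27 − 26 = 1
n=38: ⌊(39·332+316)/471⌋ − ⌊(38·332+316)/471⌋ = ⌊13264/471⌋ − ⌊12932/471⌋ = 28 − 27 = 1
n=39: ⌊(40·332+316)/471⌋ − ⌊(39·332+316)/471⌋ = ⌊13596/471⌋ − ⌊13264/471⌋ = 28 − 28 = 0
n=40: ⌊(41·332+316)/471⌋ − ⌊(40·332+316)/471⌋ = ⌊13928/471⌋ − ⌊13596/471⌋ = 29 − 28 = 1
n=41: ⌊(42·332+316)/471⌋ − ⌊(41·332+316)/471⌋ = ⌊14260/471⌋ − ⌊13928/471⌋ = 30 − 29 = 1
n=42: ⌊(43·332+316)/471⌋ − ⌊(42·332+316)/471⌋ = ⌊14592/471⌋ − ⌊14260/471⌋ = 30 − 30 = 0
n=43: ⌊(44·332+316)/471⌋ − ⌊(43·332+316)/471⌋ = ⌊14924/471⌋ − ⌊14592/471⌋ = 31 − 30 = 1
n=44: ⌊(45·332+316)/471⌋ − ⌊(44·332+316)/471⌋ = ⌊15256/471⌋ − ⌊14924/471⌋ = 32 − 31 = 1
n=45: ⌊(46·332+316)/471⌋ − ⌊(45·332+316)/471⌋ = ⌊15588/471⌋ − ⌊15256/471⌋ = 33 − 32 = 1
n=46: ⌊(47·332+316)/471⌋ − ⌊(46·332+316)/471⌋ = ⌊15920/471⌋ − ⌊15588/471⌋ = 33 − 33 = 0
n=47: ⌊(48·332+316)/471⌋ − ⌊(47·332+316)/471⌋ = ⌊16252/471⌋ − ⌊15920/471⌋ = 34 − 33 = 1
n=48: ⌊(49·332+316)/471⌋ − ⌊(48·332+316)/471⌋ = ⌊16584/471⌋ − ⌊16252/471⌋ = 35 − 34 = 1
n=49: ⌊(50·332+316)/471⌋ − ⌊(49·332+316)/471⌋ = ⌊16916/471⌋ − ⌊16584/471⌋ = 35 − 35 = 0
n=50: ⌊(51·332+316)/471⌋ − ⌊(50·332+316)/471⌋ = ⌊17248/471⌋ − ⌊16916/471⌋ = 36 − 35 = 1
n=51: ⌊(52·332+316)/471⌋ − ⌊(51·332+316)/471⌋ = ⌊17580/471⌋ − ⌊17248/471⌋ = 37 − 36 = 1
n=52: ⌊(53·332+316)/471⌋ − ⌊(52·332+316)/471⌋ = ⌊17912/471⌋ − ⌊17580/471⌋ = 38 − 37 = 1
n=53: ⌊(54·332+316)/471⌋ − ⌊(53·332+316)/471⌋ = ⌊18244/471⌋ − ⌊17912/471⌋ = 38 − 38 = 0
n=54: ⌊(55·332+316)/471⌋ − ⌊(54·332+316)/471⌋ = ⌊18576/471⌋ − ⌊18244/471⌋ = 39 − 38 = 1
n=55: ⌊(56·332+316)/471⌋ − ⌊(55·332+316)/471⌋ = ⌊18908/471⌋ − ⌊18576/471⌋ = 40 − 39 = 1
n=56: ⌊(57·332+316)/471⌋ − ⌊(56·332+316)/471⌋ = ⌊19240/471⌋ − ⌊18908/471⌋ = 40 − 40 = 0
n=57: ⌊(58·332+316)/471⌋ − ⌊(57·332+316)/471⌋ = ⌊19572/471⌋ − ⌊19240/471⌋ = 41 − 40 = 1
n=58: ⌊(59·332+316)/471⌋ − ⌊(58·332+316)/471⌋ = ⌊19904/471⌋ − ⌊19572/471⌋ = 42 − 41 = 1
n=59: ⌊(60·332+316)/471⌋ − ⌊(59·332+316)/471⌋ = ⌊20236/471⌋ − ⌊19904/471⌋ = 42 − 42 = 0
n=60: ⌊(61·332+316)/471⌋ − ⌊(60·332+316)/471⌋ = ⌊20568/471⌋ − ⌊20236/471⌋ = 43 − 42 = 1
n=61: ⌊(62·332+316)/471⌋ − ⌊(61·332+316)/471⌋ = ⌊20900/471⌋ − ⌊20568/471⌋ = 44 − 43 = 1
n=62: ⌊(63·332+316)/471⌋ − ⌊(62·332+316)/471⌋ = ⌊21232/471⌋ − ⌊20900/471⌋ = 45 − 44 = 1
n=63: ⌊(64·332+316)/471⌋ − ⌊(63·332+316)/471⌋ = ⌊21564/471⌋ − ⌊21232/471⌋ = 45 − 45 = 0
n=64: ⌊(65·332+316)/471⌋ − ⌊(64·332+316)/471⌋ = ⌊21896/471⌋ − ⌊21564/471⌋ = 46 − 45 = 1
n=65: ⌊(66·332+316)/471⌋ − ⌊(65·332+316)/471⌋ = ⌊22228/471⌋ − ⌊21896/471⌋ = 47 − 46 = 1
n=66: ⌊(67·332+316)/471⌋ − ⌊(66·332+316)/471⌋ = ⌊22560/471⌋ − ⌊22228/471⌋ = 47 − 47 = 0
n=67: ⌊(68·332+316)/471⌋ − ⌊(67·332+316)/471⌋ = ⌊22892/471⌋ − ⌊22560/471⌋ = 48 − 47 = 1
n=68: ⌊(69·332+316)/471⌋ − ⌊(68·332+316)/471⌋ = ⌊23224/471⌋ − ⌊22892/471⌋ = 49 − 48 = 1
n=69: ⌊(70·332+316)/471⌋ − ⌊(69·332+316)/471⌋ = ⌊23556/471⌋ − ⌊23224/471⌋ = 50 − 49 = 1
n=70: ⌊(71·332+316)/471⌋ − ⌊(70·332+316)/471⌋ = ⌊23888/471⌋ − ⌊23556/471⌋ = 50 − 50 = 0
n=71: ⌊(72·332+316)/471⌋ − ⌊(71·332+316)/471⌋ = ⌊24220/471⌋ − ⌊23888/471⌋ = 51 − 50 = 1
n=72: ⌊(73·332+316)/471⌋ − ⌊(72·332+316)/471⌋ = ⌊24552/471⌋ − ⌊24220/471⌋ = 52 − 51 = 1
n=73: ⌊(74·332+316)/471⌋ − ⌊(73·332+316)/471⌋ = ⌊24884/471⌋ − ⌊24552/471⌋ = 52 − 52 = 0
n=74: ⌊(75·332+316)/471⌋ − ⌊(74·332+316)/471⌋ = ⌊25216/471⌋ − ⌊24884/471⌋ = 53 − 52 = 1
n=75: ⌊(76·332+316)/471⌋ − ⌊(75·332+316)/471⌋ = ⌊25548/471⌋ − ⌊25216/471⌋ = 54 − 53 = 1
n=76: ⌊(77·332+316)/471⌋ − ⌊(76·332+316)/471⌋ = ⌊25880/471⌋ − ⌊25548/471⌋ = 54 − 54 = 0
n=77: ⌊(78·332+316)/471⌋ − ⌊(77·332+316)/471⌋ = ⌊26212/471⌋ − ⌊25880/471⌋ = 55 − 54 = 1
n=78: ⌊(79·332+316)/471⌋ − ⌊(78·332+316)/471⌋ = ⌊26544/471⌋ − ⌊26212/471⌋ = 56 − 55 = 1
n=79: ⌊(80·332+316)/471⌋ − ⌊(79·332+316)/471⌋ = ⌊26876/471⌋ − ⌊26544/471⌋ = 57 − 56 = 1
n=80: ⌊(81·332+316)/471⌋ − ⌊(80·332+316)/471⌋ = ⌊27208/471⌋ − ⌊26876/471⌋ = 57 − 57 = 0
n=81: ⌊(82·332+316)/471⌋ − ⌊(81·332+316)/471⌋ = ⌊27540/471⌋ − ⌊27208/471⌋ = 58 − 57 = 1
n=82: ⌊(83·332+316)/471⌋ − ⌊(82·332+316)/471⌋ = ⌊27872/471⌋ − ⌊27540/471⌋ = 59 − 58 = 1
n=83: ⌊(84·332+316)/471⌋ − ⌊(83·332+316)/471⌋ = ⌊28204/471⌋ − ⌊27872/471⌋ = 59 − 59 = 0
n=84: ⌊(85·332+316)/471⌋ − ⌊(84·332+316)/471⌋ = ⌊28536/471⌋ − ⌊28204/471⌋ = 60 − 59 = 1
n=85: ⌊(86·332+316)/471⌋ − ⌊(85·332+316)/471⌋ = ⌊28868/471⌋ − ⌊28536/471⌋ = 61 − 60 = 1
n=86: ⌊(87·332+316)/471⌋ − ⌊(86·332+316)/471⌋ = ⌊29200/471⌋ − ⌊28868/471⌋ = 61 − 61 = 0
n=87: ⌊(88·332+316)/471⌋ − ⌊(87·332+316)/471⌋ = ⌊29532/471⌋ − ⌊29200/471⌋ = 62 − 61 = 1

1101101110110110111011011011101101110110110111011011101101101110110111011011011101101101
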